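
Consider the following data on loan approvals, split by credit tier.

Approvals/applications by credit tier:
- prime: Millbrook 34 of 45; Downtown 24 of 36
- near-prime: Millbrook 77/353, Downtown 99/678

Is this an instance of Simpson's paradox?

Prime: Millbrook 34/45 = 75.6%, Downtown 24/36 = 66.7% → Millbrook
Near-prime: Millbrook 77/353 = 21.8%, Downtown 99/678 = 14.6% → Millbrook
Overall: Millbrook 111/398 = 27.9%, Downtown 123/714 = 17.2% → Millbrook
Millbrook wins overall and in every credit group — no reversal.

No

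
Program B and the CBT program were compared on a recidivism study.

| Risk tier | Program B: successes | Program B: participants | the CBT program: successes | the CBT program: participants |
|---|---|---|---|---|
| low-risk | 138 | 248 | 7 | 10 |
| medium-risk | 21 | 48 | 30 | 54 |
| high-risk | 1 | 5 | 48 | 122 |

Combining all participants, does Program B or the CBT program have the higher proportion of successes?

Program B

Low-risk: Program B 138/248 = 55.6%, the CBT program 7/10 = 70.0% → the CBT program
Medium-risk: Program B 21/48 = 43.8%, the CBT program 30/54 = 55.6% → the CBT program
High-risk: Program B 1/5 = 20.0%, the CBT program 48/122 = 39.3% → the CBT program
Overall: Program B 160/301 = 53.2%, the CBT program 85/186 = 45.7% → Program B
(The CBT program wins every risk group but Program B wins overall — the CBT program's participants skew toward the low-rate high-risk group.)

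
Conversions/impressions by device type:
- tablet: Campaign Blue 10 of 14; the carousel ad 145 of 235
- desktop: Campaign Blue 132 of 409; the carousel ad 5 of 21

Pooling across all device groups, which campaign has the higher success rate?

Tablet: Campaign Blue 10/14 = 71.4%, the carousel ad 145/235 = 61.7% → Campaign Blue
Desktop: Campaign Blue 132/409 = 32.3%, the carousel ad 5/21 = 23.8% → Campaign Blue
Overall: Campaign Blue 142/423 = 33.6%, the carousel ad 150/256 = 58.6% → the carousel ad
(Campaign Blue wins every device group but the carousel ad wins overall — Campaign Blue's impressions skew toward the low-rate desktop group.)

the carousel ad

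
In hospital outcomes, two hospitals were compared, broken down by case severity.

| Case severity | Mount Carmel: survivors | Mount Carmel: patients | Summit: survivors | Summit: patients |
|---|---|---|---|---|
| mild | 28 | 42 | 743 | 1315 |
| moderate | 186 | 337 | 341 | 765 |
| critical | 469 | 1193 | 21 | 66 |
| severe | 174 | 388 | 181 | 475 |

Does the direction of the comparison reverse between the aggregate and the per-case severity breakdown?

Mild: Mount Carmel 28/42 = 66.7%, Summit 743/1315 = 56.5% → Mount Carmel
Moderate: Mount Carmel 186/337 = 55.2%, Summit 341/765 = 44.6% → Mount Carmel
Critical: Mount Carmel 469/1193 = 39.3%, Summit 21/66 = 31.8% → Mount Carmel
Severe: Mount Carmel 174/388 = 44.8%, Summit 181/475 = 38.1% → Mount Carmel
Overall: Mount Carmel 857/1960 = 43.7%, Summit 1286/2621 = 49.1% → Summit
Mount Carmel wins each case group but Summit wins overall — the comparison reverses. Mount Carmel's patients skew toward critical, which has a lower base rate.

Yes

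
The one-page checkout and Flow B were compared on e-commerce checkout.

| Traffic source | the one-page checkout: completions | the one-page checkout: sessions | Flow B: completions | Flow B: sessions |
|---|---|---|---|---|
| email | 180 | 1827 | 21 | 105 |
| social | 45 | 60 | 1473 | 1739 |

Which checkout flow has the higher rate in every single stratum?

Email: the one-page checkout 180/1827 = 9.9%, Flow B 21/105 = 20.0% → Flow B
Social: the one-page checkout 45/60 = 75.0%, Flow B 1473/1739 = 84.7% → Flow B
Flow B has the higher rate in both groups.

Flow B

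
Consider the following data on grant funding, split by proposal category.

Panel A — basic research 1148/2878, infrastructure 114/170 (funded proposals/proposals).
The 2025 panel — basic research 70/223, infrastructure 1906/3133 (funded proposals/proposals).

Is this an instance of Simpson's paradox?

Yes

Basic research: Panel A 1148/2878 = 39.9%, the 2025 panel 70/223 = 31.4% → Panel A
Infrastructure: Panel A 114/170 = 67.1%, the 2025 panel 1906/3133 = 60.8% → Panel A
Overall: Panel A 1262/3048 = 41.4%, the 2025 panel 1976/3356 = 58.9% → the 2025 panel
Panel A wins each proposal group but the 2025 panel wins overall — the comparison reverses. Panel A's proposals skew toward basic research, which has a lower base rate.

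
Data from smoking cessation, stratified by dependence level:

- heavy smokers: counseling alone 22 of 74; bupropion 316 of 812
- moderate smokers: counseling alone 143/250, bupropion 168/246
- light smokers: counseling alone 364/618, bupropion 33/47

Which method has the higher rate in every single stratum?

bupropion

Heavy smokers: counseling alone 22/74 = 29.7%, bupropion 316/812 = 38.9% → bupropion
Moderate smokers: counseling alone 143/250 = 57.2%, bupropion 168/246 = 68.3% → bupropion
Light smokers: counseling alone 364/618 = 58.9%, bupropion 33/47 = 70.2% → bupropion
Bupropion has the higher rate in all 3 groups.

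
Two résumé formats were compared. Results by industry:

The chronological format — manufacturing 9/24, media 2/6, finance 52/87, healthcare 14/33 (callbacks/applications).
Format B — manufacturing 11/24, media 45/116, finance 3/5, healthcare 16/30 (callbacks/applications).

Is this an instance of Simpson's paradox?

Yes

Manufacturing: the chronological format 9/24 = 37.5%, Format B 11/24 = 45.8% → Format B
Media: the chronological format 2/6 = 33.3%, Format B 45/116 = 38.8% → Format B
Finance: the chronological format 52/87 = 59.8%, Format B 3/5 = 60.0% → Format B
Healthcare: the chronological format 14/33 = 42.4%, Format B 16/30 = 53.3% → Format B
Overall: the chronological format 77/150 = 51.3%, Format B 75/175 = 42.9% → the chronological format
Format B wins each industry group but the chronological format wins overall — the comparison reverses. Format B's applications skew toward media, which has a lower base rate.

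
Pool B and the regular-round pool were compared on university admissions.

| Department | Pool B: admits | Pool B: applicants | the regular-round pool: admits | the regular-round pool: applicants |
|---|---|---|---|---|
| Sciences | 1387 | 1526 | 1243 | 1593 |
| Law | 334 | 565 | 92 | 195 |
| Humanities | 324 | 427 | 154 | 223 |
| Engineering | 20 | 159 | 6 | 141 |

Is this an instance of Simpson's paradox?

Sciences: Pool B 1387/1526 = 90.9%, the regular-round pool 1243/1593 = 78.0% → Pool B
Law: Pool B 334/565 = 59.1%, the regular-round pool 92/195 = 47.2% → Pool B
Humanities: Pool B 324/427 = 75.9%, the regular-round pool 154/223 = 69.1% → Pool B
Engineering: Pool B 20/159 = 12.6%, the regular-round pool 6/141 = 4.3% → Pool B
Overall: Pool B 2065/2677 = 77.1%, the regular-round pool 1495/2152 = 69.5% → Pool B
Pool B wins overall and in every department group — no reversal.

No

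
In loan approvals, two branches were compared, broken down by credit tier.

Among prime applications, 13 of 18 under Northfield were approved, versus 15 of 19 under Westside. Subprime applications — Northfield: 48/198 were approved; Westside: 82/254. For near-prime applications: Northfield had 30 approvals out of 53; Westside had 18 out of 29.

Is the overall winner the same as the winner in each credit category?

Yes

Prime: Northfield 13/18 = 72.2%, Westside 15/19 = 78.9% → Westside
Subprime: Northfield 48/198 = 24.2%, Westside 82/254 = 32.3% → Westside
Near-prime: Northfield 30/53 = 56.6%, Westside 18/29 = 62.1% → Westside
Overall: Northfield 91/269 = 33.8%, Westside 115/302 = 38.1% → Westside
Westside wins overall and in every credit group — no reversal.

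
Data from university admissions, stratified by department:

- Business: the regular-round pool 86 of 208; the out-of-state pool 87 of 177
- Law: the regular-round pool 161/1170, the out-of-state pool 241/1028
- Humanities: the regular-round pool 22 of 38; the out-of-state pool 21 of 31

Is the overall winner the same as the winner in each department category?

Business: the regular-round pool 86/208 = 41.3%, the out-of-state pool 87/177 = 49.2% → the out-of-state pool
Law: the regular-round pool 161/1170 = 13.8%, the out-of-state pool 241/1028 = 23.4% → the out-of-state pool
Humanities: the regular-round pool 22/38 = 57.9%, the out-of-state pool 21/31 = 67.7% → the out-of-state pool
Overall: the regular-round pool 269/1416 = 19.0%, the out-of-state pool 349/1236 = 28.2% → the out-of-state pool
The out-of-state pool wins overall and in every department group — no reversal.

Yes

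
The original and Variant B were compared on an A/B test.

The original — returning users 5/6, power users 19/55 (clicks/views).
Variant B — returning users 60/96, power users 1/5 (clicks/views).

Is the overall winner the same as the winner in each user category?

No

Returning users: the original 5/6 = 83.3%, Variant B 60/96 = 62.5% → the original
Power users: the original 19/55 = 34.5%, Variant B 1/5 = 20.0% → the original
Overall: the original 24/61 = 39.3%, Variant B 61/101 = 60.4% → Variant B
The original wins each user group but Variant B wins overall — the comparison reverses. The original's views skew toward power users, which has a lower base rate.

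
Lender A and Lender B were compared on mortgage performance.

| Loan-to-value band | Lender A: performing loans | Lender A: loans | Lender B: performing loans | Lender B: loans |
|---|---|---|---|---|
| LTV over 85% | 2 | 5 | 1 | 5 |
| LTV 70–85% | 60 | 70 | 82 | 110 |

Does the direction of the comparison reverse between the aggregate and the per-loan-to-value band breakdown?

LTV over 85%: Lender A 2/5 = 40.0%, Lender B 1/5 = 20.0% → Lender A
LTV 70–85%: Lender A 60/70 = 85.7%, Lender B 82/110 = 74.5% → Lender A
Overall: Lender A 62/75 = 82.7%, Lender B 83/115 = 72.2% → Lender A
Lender A wins overall and in every loan-to-value group — no reversal.

No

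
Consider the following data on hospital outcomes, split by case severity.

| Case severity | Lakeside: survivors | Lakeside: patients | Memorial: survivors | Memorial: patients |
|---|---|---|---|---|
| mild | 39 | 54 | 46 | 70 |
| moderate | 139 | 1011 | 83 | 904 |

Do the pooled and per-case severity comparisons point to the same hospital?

Mild: Lakeside 39/54 = 72.2%, Memorial 46/70 = 65.7% → Lakeside
Moderate: Lakeside 139/1011 = 13.7%, Memorial 83/904 = 9.2% → Lakeside
Overall: Lakeside 178/1065 = 16.7%, Memorial 129/974 = 13.2% → Lakeside
Lakeside wins overall and in every case group — no reversal.

Yes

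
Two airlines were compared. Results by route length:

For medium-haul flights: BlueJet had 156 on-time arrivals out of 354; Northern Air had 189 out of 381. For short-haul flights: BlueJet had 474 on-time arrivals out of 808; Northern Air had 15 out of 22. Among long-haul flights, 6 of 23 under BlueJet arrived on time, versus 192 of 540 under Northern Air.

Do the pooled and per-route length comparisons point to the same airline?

No

Medium-haul: BlueJet 156/354 = 44.1%, Northern Air 189/381 = 49.6% → Northern Air
Short-haul: BlueJet 474/808 = 58.7%, Northern Air 15/22 = 68.2% → Northern Air
Long-haul: BlueJet 6/23 = 26.1%, Northern Air 192/540 = 35.6% → Northern Air
Overall: BlueJet 636/1185 = 53.7%, Northern Air 396/943 = 42.0% → BlueJet
Northern Air wins each route group but BlueJet wins overall — the comparison reverses. Northern Air's flights skew toward long-haul, which has a lower base rate.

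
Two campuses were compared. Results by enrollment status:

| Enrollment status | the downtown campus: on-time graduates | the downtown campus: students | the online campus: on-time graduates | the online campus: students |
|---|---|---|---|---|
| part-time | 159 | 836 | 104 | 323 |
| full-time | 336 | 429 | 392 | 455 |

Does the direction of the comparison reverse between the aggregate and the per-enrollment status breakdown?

Part-time: the downtown campus 159/836 = 19.0%, the online campus 104/323 = 32.2% → the online campus
Full-time: the downtown campus 336/429 = 78.3%, the online campus 392/455 = 86.2% → the online campus
Overall: the downtown campus 495/1265 = 39.1%, the online campus 496/778 = 63.8% → the online campus
The online campus wins overall and in every enrollment group — no reversal.

No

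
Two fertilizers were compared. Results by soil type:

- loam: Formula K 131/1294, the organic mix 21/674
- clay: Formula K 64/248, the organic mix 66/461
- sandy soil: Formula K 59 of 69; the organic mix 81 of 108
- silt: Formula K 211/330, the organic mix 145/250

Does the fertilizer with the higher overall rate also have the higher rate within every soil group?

Loam: Formula K 131/1294 = 10.1%, the organic mix 21/674 = 3.1% → Formula K
Clay: Formula K 64/248 = 25.8%, the organic mix 66/461 = 14.3% → Formula K
Sandy soil: Formula K 59/69 = 85.5%, the organic mix 81/108 = 75.0% → Formula K
Silt: Formula K 211/330 = 63.9%, the organic mix 145/250 = 58.0% → Formula K
Overall: Formula K 465/1941 = 24.0%, the organic mix 313/1493 = 21.0% → Formula K
Formula K wins overall and in every soil group — no reversal.

Yes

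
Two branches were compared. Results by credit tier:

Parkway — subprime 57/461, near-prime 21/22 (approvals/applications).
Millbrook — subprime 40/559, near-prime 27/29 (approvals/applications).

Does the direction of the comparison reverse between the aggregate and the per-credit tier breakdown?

No

Subprime: Parkway 57/461 = 12.4%, Millbrook 40/559 = 7.2% → Parkway
Near-prime: Parkway 21/22 = 95.5%, Millbrook 27/29 = 93.1% → Parkway
Overall: Parkway 78/483 = 16.1%, Millbrook 67/588 = 11.4% → Parkway
Parkway wins overall and in every credit group — no reversal.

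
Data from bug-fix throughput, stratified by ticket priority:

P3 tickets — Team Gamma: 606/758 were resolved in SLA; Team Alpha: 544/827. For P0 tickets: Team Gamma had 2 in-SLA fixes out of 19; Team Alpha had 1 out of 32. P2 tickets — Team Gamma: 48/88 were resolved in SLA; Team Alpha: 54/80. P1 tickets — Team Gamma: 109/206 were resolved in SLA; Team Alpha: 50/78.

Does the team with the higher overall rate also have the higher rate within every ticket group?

No

P3: Team Gamma 606/758 = 79.9%, Team Alpha 544/827 = 65.8% → Team Gamma
P0: Team Gamma 2/19 = 10.5%, Team Alpha 1/32 = 3.1% → Team Gamma
P2: Team Gamma 48/88 = 54.5%, Team Alpha 54/80 = 67.5% → Team Alpha
P1: Team Gamma 109/206 = 52.9%, Team Alpha 50/78 = 64.1% → Team Alpha
Overall: Team Gamma 765/1071 = 71.4%, Team Alpha 649/1017 = 63.8% → Team Gamma
Neither sweeps: Team Gamma wins 2 of 4 groups, Team Alpha wins 2. Team Gamma wins overall but not every group — no Simpson reversal.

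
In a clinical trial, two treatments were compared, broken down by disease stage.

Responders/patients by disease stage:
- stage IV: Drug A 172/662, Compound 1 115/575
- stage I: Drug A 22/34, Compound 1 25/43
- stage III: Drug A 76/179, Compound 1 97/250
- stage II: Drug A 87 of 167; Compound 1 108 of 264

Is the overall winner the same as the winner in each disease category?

Yes

Stage IV: Drug A 172/662 = 26.0%, Compound 1 115/575 = 20.0% → Drug A
Stage I: Drug A 22/34 = 64.7%, Compound 1 25/43 = 58.1% → Drug A
Stage III: Drug A 76/179 = 42.5%, Compound 1 97/250 = 38.8% → Drug A
Stage II: Drug A 87/167 = 52.1%, Compound 1 108/264 = 40.9% → Drug A
Overall: Drug A 357/1042 = 34.3%, Compound 1 345/1132 = 30.5% → Drug A
Drug A wins overall and in every disease group — no reversal.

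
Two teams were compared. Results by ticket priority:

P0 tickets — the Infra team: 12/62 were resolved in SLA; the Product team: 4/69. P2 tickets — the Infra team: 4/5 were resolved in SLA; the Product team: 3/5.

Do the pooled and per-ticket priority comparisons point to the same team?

P0: the Infra team 12/62 = 19.4%, the Product team 4/69 = 5.8% → the Infra team
P2: the Infra team 4/5 = 80.0%, the Product team 3/5 = 60.0% → the Infra team
Overall: the Infra team 16/67 = 23.9%, the Product team 7/74 = 9.5% → the Infra team
The Infra team wins overall and in every ticket group — no reversal.

Yes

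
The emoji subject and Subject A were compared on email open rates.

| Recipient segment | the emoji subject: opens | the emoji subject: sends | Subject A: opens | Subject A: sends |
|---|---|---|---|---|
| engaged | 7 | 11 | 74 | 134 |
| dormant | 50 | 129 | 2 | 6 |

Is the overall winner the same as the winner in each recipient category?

Engaged: the emoji subject 7/11 = 63.6%, Subject A 74/134 = 55.2% → the emoji subject
Dormant: the emoji subject 50/129 = 38.8%, Subject A 2/6 = 33.3% → the emoji subject
Overall: the emoji subject 57/140 = 40.7%, Subject A 76/140 = 54.3% → Subject A
The emoji subject wins each recipient group but Subject A wins overall — the comparison reverses. The emoji subject's sends skew toward dormant, which has a lower base rate.

No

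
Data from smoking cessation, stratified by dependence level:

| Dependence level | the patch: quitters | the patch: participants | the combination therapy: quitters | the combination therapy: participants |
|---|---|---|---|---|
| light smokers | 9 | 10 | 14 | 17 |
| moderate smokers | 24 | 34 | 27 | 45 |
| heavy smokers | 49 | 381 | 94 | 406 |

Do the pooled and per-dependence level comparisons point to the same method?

No

Light smokers: the patch 9/10 = 90.0%, the combination therapy 14/17 = 82.4% → the patch
Moderate smokers: the patch 24/34 = 70.6%, the combination therapy 27/45 = 60.0% → the patch
Heavy smokers: the patch 49/381 = 12.9%, the combination therapy 94/406 = 23.2% → the combination therapy
Overall: the patch 82/425 = 19.3%, the combination therapy 135/468 = 28.8% → the combination therapy
Neither sweeps: the patch wins 2 of 3 groups, the combination therapy wins 1. The combination therapy wins overall but not every group — no Simpson reversal.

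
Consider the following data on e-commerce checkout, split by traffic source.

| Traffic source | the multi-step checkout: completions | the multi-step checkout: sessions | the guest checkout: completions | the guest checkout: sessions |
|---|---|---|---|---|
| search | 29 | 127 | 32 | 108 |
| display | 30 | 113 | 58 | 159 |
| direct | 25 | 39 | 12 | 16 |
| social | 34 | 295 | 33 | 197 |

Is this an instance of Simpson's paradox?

Search: the multi-step checkout 29/127 = 22.8%, the guest checkout 32/108 = 29.6% → the guest checkout
Display: the multi-step checkout 30/113 = 26.5%, the guest checkout 58/159 = 36.5% → the guest checkout
Direct: the multi-step checkout 25/39 = 64.1%, the guest checkout 12/16 = 75.0% → the guest checkout
Social: the multi-step checkout 34/295 = 11.5%, the guest checkout 33/197 = 16.8% → the guest checkout
Overall: the multi-step checkout 118/574 = 20.6%, the guest checkout 135/480 = 28.1% → the guest checkout
The guest checkout wins overall and in every traffic group — no reversal.

No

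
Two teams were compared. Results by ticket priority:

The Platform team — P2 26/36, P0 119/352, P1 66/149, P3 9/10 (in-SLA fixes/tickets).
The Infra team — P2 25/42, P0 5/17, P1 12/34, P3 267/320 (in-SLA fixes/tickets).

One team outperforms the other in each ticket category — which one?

P2: the Platform team 26/36 = 72.2%, the Infra team 25/42 = 59.5% → the Platform team
P0: the Platform team 119/352 = 33.8%, the Infra team 5/17 = 29.4% → the Platform team
P1: the Platform team 66/149 = 44.3%, the Infra team 12/34 = 35.3% → the Platform team
P3: the Platform team 9/10 = 90.0%, the Infra team 267/320 = 83.4% → the Platform team
The Platform team has the higher rate in all 4 groups.

the Platform team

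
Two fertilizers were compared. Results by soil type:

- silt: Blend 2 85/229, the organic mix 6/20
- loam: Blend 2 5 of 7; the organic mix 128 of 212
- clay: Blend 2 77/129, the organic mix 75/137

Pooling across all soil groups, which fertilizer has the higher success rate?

Silt: Blend 2 85/229 = 37.1%, the organic mix 6/20 = 30.0% → Blend 2
Loam: Blend 2 5/7 = 71.4%, the organic mix 128/212 = 60.4% → Blend 2
Clay: Blend 2 77/129 = 59.7%, the organic mix 75/137 = 54.7% → Blend 2
Overall: Blend 2 167/365 = 45.8%, the organic mix 209/369 = 56.6% → the organic mix
(Blend 2 wins every soil group but the organic mix wins overall — Blend 2's plots skew toward the low-rate silt group.)

the organic mix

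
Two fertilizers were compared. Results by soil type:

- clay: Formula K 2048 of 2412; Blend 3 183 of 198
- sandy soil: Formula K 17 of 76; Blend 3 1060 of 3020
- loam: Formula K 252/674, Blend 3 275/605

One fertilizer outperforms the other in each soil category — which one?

Clay: Formula K 2048/2412 = 84.9%, Blend 3 183/198 = 92.4% → Blend 3
Sandy soil: Formula K 17/76 = 22.4%, Blend 3 1060/3020 = 35.1% → Blend 3
Loam: Formula K 252/674 = 37.4%, Blend 3 275/605 = 45.5% → Blend 3
Blend 3 has the higher rate in all 3 groups.

Blend 3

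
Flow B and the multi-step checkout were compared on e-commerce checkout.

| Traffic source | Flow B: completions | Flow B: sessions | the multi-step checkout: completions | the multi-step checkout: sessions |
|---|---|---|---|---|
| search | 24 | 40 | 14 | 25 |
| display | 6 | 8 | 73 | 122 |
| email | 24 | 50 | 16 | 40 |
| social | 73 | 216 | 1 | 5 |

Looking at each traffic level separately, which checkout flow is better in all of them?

Search: Flow B 24/40 = 60.0%, the multi-step checkout 14/25 = 56.0% → Flow B
Display: Flow B 6/8 = 75.0%, the multi-step checkout 73/122 = 59.8% → Flow B
Email: Flow B 24/50 = 48.0%, the multi-step checkout 16/40 = 40.0% → Flow B
Social: Flow B 73/216 = 33.8%, the multi-step checkout 1/5 = 20.0% → Flow B
Flow B has the higher rate in all 4 groups.

Flow B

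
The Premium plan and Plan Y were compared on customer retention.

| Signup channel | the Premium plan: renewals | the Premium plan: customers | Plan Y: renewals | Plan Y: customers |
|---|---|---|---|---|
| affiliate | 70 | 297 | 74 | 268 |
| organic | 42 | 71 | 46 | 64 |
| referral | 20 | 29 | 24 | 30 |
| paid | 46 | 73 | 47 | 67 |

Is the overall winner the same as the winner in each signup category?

Yes

Affiliate: the Premium plan 70/297 = 23.6%, Plan Y 74/268 = 27.6% → Plan Y
Organic: the Premium plan 42/71 = 59.2%, Plan Y 46/64 = 71.9% → Plan Y
Referral: the Premium plan 20/29 = 69.0%, Plan Y 24/30 = 80.0% → Plan Y
Paid: the Premium plan 46/73 = 63.0%, Plan Y 47/67 = 70.1% → Plan Y
Overall: the Premium plan 178/470 = 37.9%, Plan Y 191/429 = 44.5% → Plan Y
Plan Y wins overall and in every signup group — no reversal.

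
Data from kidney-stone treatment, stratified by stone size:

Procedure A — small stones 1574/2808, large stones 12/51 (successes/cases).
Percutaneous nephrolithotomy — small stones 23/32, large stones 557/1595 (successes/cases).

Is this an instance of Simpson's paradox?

Yes

Small stones: Procedure A 1574/2808 = 56.1%, percutaneous nephrolithotomy 23/32 = 71.9% → percutaneous nephrolithotomy
Large stones: Procedure A 12/51 = 23.5%, percutaneous nephrolithotomy 557/1595 = 34.9% → percutaneous nephrolithotomy
Overall: Procedure A 1586/2859 = 55.5%, percutaneous nephrolithotomy 580/1627 = 35.6% → Procedure A
Percutaneous nephrolithotomy wins each stone group but Procedure A wins overall — the comparison reverses. Percutaneous nephrolithotomy's cases skew toward large stones, which has a lower base rate.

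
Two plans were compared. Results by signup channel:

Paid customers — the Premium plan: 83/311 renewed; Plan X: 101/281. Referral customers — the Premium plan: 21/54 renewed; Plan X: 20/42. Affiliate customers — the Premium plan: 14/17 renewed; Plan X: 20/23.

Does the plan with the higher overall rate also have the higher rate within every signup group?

Paid: the Premium plan 83/311 = 26.7%, Plan X 101/281 = 35.9% → Plan X
Referral: the Premium plan 21/54 = 38.9%, Plan X 20/42 = 47.6% → Plan X
Affiliate: the Premium plan 14/17 = 82.4%, Plan X 20/23 = 87.0% → Plan X
Overall: the Premium plan 118/382 = 30.9%, Plan X 141/346 = 40.8% → Plan X
Plan X wins overall and in every signup group — no reversal.

Yes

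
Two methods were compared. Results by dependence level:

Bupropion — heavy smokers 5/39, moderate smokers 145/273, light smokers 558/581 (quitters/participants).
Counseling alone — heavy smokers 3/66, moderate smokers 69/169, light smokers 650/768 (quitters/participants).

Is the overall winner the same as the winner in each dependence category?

Heavy smokers: bupropion 5/39 = 12.8%, counseling alone 3/66 = 4.5% → bupropion
Moderate smokers: bupropion 145/273 = 53.1%, counseling alone 69/169 = 40.8% → bupropion
Light smokers: bupropion 558/581 = 96.0%, counseling alone 650/768 = 84.6% → bupropion
Overall: bupropion 708/893 = 79.3%, counseling alone 722/1003 = 72.0% → bupropion
Bupropion wins overall and in every dependence group — no reversal.

Yes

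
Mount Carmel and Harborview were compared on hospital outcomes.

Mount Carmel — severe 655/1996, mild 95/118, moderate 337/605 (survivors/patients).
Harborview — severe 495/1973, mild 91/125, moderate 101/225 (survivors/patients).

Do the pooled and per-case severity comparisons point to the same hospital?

Yes

Severe: Mount Carmel 655/1996 = 32.8%, Harborview 495/1973 = 25.1% → Mount Carmel
Mild: Mount Carmel 95/118 = 80.5%, Harborview 91/125 = 72.8% → Mount Carmel
Moderate: Mount Carmel 337/605 = 55.7%, Harborview 101/225 = 44.9% → Mount Carmel
Overall: Mount Carmel 1087/2719 = 40.0%, Harborview 687/2323 = 29.6% → Mount Carmel
Mount Carmel wins overall and in every case group — no reversal.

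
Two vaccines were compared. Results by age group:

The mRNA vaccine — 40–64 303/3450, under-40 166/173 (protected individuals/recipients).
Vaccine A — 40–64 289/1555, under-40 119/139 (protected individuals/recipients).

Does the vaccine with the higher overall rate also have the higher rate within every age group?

40–64: the mRNA vaccine 303/3450 = 8.8%, Vaccine A 289/1555 = 18.6% → Vaccine A
Under-40: the mRNA vaccine 166/173 = 96.0%, Vaccine A 119/139 = 85.6% → the mRNA vaccine
Overall: the mRNA vaccine 469/3623 = 12.9%, Vaccine A 408/1694 = 24.1% → Vaccine A
Neither sweeps: the mRNA vaccine wins 1 of 2 groups, Vaccine A wins 1. Vaccine A wins overall but not every group — no Simpson reversal.

No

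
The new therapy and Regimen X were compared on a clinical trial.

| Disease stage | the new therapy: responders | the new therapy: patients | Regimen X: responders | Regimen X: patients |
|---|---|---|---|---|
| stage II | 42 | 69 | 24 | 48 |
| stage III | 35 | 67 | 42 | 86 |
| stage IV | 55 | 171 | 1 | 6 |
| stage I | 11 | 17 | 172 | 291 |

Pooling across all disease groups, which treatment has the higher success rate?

Stage II: the new therapy 42/69 = 60.9%, Regimen X 24/48 = 50.0% → the new therapy
Stage III: the new therapy 35/67 = 52.2%, Regimen X 42/86 = 48.8% → the new therapy
Stage IV: the new therapy 55/171 = 32.2%, Regimen X 1/6 = 16.7% → the new therapy
Stage I: the new therapy 11/17 = 64.7%, Regimen X 172/291 = 59.1% → the new therapy
Overall: the new therapy 143/324 = 44.1%, Regimen X 239/431 = 55.5% → Regimen X
(The new therapy wins every disease group but Regimen X wins overall — the new therapy's patients skew toward the low-rate stage IV group.)

Regimen X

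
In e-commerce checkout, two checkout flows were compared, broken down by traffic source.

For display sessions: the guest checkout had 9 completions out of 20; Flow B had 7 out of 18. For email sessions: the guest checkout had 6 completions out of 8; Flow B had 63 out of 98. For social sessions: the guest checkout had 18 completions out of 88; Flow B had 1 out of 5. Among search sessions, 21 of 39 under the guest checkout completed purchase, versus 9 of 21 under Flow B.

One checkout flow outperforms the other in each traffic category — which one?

Display: the guest checkout 9/20 = 45.0%, Flow B 7/18 = 38.9% → the guest checkout
Email: the guest checkout 6/8 = 75.0%, Flow B 63/98 = 64.3% → the guest checkout
Social: the guest checkout 18/88 = 20.5%, Flow B 1/5 = 20.0% → the guest checkout
Search: the guest checkout 21/39 = 53.8%, Flow B 9/21 = 42.9% → the guest checkout
The guest checkout has the higher rate in all 4 groups.

the guest checkout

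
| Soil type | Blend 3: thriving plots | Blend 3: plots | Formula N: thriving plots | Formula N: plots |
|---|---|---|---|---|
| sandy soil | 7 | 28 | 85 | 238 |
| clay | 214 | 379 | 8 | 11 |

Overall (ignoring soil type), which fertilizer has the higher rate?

Blend 3

Sandy soil: Blend 3 7/28 = 25.0%, Formula N 85/238 = 35.7% → Formula N
Clay: Blend 3 214/379 = 56.5%, Formula N 8/11 = 72.7% → Formula N
Overall: Blend 3 221/407 = 54.3%, Formula N 93/249 = 37.3% → Blend 3
(Formula N wins every soil group but Blend 3 wins overall — Formula N's plots skew toward the low-rate sandy soil group.)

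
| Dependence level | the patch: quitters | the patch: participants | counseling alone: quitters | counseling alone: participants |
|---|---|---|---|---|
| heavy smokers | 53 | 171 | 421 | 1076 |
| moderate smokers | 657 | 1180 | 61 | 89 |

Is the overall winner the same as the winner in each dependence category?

No

Heavy smokers: the patch 53/171 = 31.0%, counseling alone 421/1076 = 39.1% → counseling alone
Moderate smokers: the patch 657/1180 = 55.7%, counseling alone 61/89 = 68.5% → counseling alone
Overall: the patch 710/1351 = 52.6%, counseling alone 482/1165 = 41.4% → the patch
Counseling alone wins each dependence group but the patch wins overall — the comparison reverses. Counseling alone's participants skew toward heavy smokers, which has a lower base rate.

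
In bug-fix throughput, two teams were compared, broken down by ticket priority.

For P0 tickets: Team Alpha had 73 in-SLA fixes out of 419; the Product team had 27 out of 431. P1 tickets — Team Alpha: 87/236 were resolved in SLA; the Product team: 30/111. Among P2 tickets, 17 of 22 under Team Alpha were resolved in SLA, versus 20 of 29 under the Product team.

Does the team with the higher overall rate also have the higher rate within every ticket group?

P0: Team Alpha 73/419 = 17.4%, the Product team 27/431 = 6.3% → Team Alpha
P1: Team Alpha 87/236 = 36.9%, the Product team 30/111 = 27.0% → Team Alpha
P2: Team Alpha 17/22 = 77.3%, the Product team 20/29 = 69.0% → Team Alpha
Overall: Team Alpha 177/677 = 26.1%, the Product team 77/571 = 13.5% → Team Alpha
Team Alpha wins overall and in every ticket group — no reversal.

Yes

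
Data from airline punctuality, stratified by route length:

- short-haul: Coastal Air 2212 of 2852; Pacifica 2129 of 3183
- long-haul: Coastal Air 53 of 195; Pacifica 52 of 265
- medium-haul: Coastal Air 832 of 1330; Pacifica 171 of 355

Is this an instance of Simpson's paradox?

No

Short-haul: Coastal Air 2212/2852 = 77.6%, Pacifica 2129/3183 = 66.9% → Coastal Air
Long-haul: Coastal Air 53/195 = 27.2%, Pacifica 52/265 = 19.6% → Coastal Air
Medium-haul: Coastal Air 832/1330 = 62.6%, Pacifica 171/355 = 48.2% → Coastal Air
Overall: Coastal Air 3097/4377 = 70.8%, Pacifica 2352/3803 = 61.8% → Coastal Air
Coastal Air wins overall and in every route group — no reversal.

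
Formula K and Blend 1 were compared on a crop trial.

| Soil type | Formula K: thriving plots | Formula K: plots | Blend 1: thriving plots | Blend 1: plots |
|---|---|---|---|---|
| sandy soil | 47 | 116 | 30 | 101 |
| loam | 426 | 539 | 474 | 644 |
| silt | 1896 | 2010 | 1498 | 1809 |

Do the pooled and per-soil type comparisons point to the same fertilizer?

Yes

Sandy soil: Formula K 47/116 = 40.5%, Blend 1 30/101 = 29.7% → Formula K
Loam: Formula K 426/539 = 79.0%, Blend 1 474/644 = 73.6% → Formula K
Silt: Formula K 1896/2010 = 94.3%, Blend 1 1498/1809 = 82.8% → Formula K
Overall: Formula K 2369/2665 = 88.9%, Blend 1 2002/2554 = 78.4% → Formula K
Formula K wins overall and in every soil group — no reversal.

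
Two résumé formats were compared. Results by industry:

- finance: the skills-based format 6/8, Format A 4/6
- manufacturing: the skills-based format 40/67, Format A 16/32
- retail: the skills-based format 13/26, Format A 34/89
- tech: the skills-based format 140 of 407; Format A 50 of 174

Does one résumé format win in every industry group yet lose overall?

Finance: the skills-based format 6/8 = 75.0%, Format A 4/6 = 66.7% → the skills-based format
Manufacturing: the skills-based format 40/67 = 59.7%, Format A 16/32 = 50.0% → the skills-based format
Retail: the skills-based format 13/26 = 50.0%, Format A 34/89 = 38.2% → the skills-based format
Tech: the skills-based format 140/407 = 34.4%, Format A 50/174 = 28.7% → the skills-based format
Overall: the skills-based format 199/508 = 39.2%, Format A 104/301 = 34.6% → the skills-based format
The skills-based format wins overall and in every industry group — no reversal.

No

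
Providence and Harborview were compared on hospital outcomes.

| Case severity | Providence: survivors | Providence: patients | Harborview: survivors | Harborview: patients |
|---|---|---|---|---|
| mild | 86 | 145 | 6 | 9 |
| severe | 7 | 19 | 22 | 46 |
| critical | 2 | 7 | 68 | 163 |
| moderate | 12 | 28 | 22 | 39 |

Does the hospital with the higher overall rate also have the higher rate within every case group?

No

Mild: Providence 86/145 = 59.3%, Harborview 6/9 = 66.7% → Harborview
Severe: Providence 7/19 = 36.8%, Harborview 22/46 = 47.8% → Harborview
Critical: Providence 2/7 = 28.6%, Harborview 68/163 = 41.7% → Harborview
Moderate: Providence 12/28 = 42.9%, Harborview 22/39 = 56.4% → Harborview
Overall: Providence 107/199 = 53.8%, Harborview 118/257 = 45.9% → Providence
Harborview wins each case group but Providence wins overall — the comparison reverses. Harborview's patients skew toward critical, which has a lower base rate.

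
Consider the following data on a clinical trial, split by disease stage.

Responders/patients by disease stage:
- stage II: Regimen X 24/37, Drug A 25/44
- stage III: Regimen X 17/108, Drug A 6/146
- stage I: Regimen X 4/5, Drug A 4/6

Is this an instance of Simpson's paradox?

No

Stage II: Regimen X 24/37 = 64.9%, Drug A 25/44 = 56.8% → Regimen X
Stage III: Regimen X 17/108 = 15.7%, Drug A 6/146 = 4.1% → Regimen X
Stage I: Regimen X 4/5 = 80.0%, Drug A 4/6 = 66.7% → Regimen X
Overall: Regimen X 45/150 = 30.0%, Drug A 35/196 = 17.9% → Regimen X
Regimen X wins overall and in every disease group — no reversal.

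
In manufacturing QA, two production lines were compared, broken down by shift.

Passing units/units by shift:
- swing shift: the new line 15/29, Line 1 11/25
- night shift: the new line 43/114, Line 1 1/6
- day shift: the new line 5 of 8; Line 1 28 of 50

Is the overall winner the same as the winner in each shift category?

No

Swing shift: the new line 15/29 = 51.7%, Line 1 11/25 = 44.0% → the new line
Night shift: the new line 43/114 = 37.7%, Line 1 1/6 = 16.7% → the new line
Day shift: the new line 5/8 = 62.5%, Line 1 28/50 = 56.0% → the new line
Overall: the new line 63/151 = 41.7%, Line 1 40/81 = 49.4% → Line 1
The new line wins each shift group but Line 1 wins overall — the comparison reverses. The new line's units skew toward night shift, which has a lower base rate.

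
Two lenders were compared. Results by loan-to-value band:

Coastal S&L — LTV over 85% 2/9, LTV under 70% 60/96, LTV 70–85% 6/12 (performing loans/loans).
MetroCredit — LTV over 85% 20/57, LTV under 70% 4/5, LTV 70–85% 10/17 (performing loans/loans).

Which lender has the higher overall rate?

Coastal S&L

LTV over 85%: Coastal S&L 2/9 = 22.2%, MetroCredit 20/57 = 35.1% → MetroCredit
LTV under 70%: Coastal S&L 60/96 = 62.5%, MetroCredit 4/5 = 80.0% → MetroCredit
LTV 70–85%: Coastal S&L 6/12 = 50.0%, MetroCredit 10/17 = 58.8% → MetroCredit
Overall: Coastal S&L 68/117 = 58.1%, MetroCredit 34/79 = 43.0% → Coastal S&L
(MetroCredit wins every loan-to-value group but Coastal S&L wins overall — MetroCredit's loans skew toward the low-rate LTV over 85% group.)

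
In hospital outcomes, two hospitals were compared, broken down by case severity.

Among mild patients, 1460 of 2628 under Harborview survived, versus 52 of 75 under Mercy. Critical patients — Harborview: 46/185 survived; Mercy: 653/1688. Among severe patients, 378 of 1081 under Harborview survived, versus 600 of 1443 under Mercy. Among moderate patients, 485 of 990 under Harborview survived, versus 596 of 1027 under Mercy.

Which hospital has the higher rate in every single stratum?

Mild: Harborview 1460/2628 = 55.6%, Mercy 52/75 = 69.3% → Mercy
Critical: Harborview 46/185 = 24.9%, Mercy 653/1688 = 38.7% → Mercy
Severe: Harborview 378/1081 = 35.0%, Mercy 600/1443 = 41.6% → Mercy
Moderate: Harborview 485/990 = 49.0%, Mercy 596/1027 = 58.0% → Mercy
Mercy has the higher rate in all 4 groups.

Mercy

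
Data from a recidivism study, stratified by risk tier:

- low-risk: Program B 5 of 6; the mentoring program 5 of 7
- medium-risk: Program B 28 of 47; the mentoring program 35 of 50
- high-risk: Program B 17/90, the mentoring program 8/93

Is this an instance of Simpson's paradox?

No

Low-risk: Program B 5/6 = 83.3%, the mentoring program 5/7 = 71.4% → Program B
Medium-risk: Program B 28/47 = 59.6%, the mentoring program 35/50 = 70.0% → the mentoring program
High-risk: Program B 17/90 = 18.9%, the mentoring program 8/93 = 8.6% → Program B
Overall: Program B 50/143 = 35.0%, the mentoring program 48/150 = 32.0% → Program B
Neither sweeps: Program B wins 2 of 3 groups, the mentoring program wins 1. Program B wins overall but not every group — no Simpson reversal.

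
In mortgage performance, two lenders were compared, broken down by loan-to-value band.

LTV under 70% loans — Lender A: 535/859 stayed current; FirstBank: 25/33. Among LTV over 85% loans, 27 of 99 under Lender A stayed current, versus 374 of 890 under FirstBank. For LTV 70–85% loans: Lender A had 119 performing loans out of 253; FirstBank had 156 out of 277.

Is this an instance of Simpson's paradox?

LTV under 70%: Lender A 535/859 = 62.3%, FirstBank 25/33 = 75.8% → FirstBank
LTV over 85%: Lender A 27/99 = 27.3%, FirstBank 374/890 = 42.0% → FirstBank
LTV 70–85%: Lender A 119/253 = 47.0%, FirstBank 156/277 = 56.3% → FirstBank
Overall: Lender A 681/1211 = 56.2%, FirstBank 555/1200 = 46.2% → Lender A
FirstBank wins each loan-to-value group but Lender A wins overall — the comparison reverses. FirstBank's loans skew toward LTV over 85%, which has a lower base rate.

Yes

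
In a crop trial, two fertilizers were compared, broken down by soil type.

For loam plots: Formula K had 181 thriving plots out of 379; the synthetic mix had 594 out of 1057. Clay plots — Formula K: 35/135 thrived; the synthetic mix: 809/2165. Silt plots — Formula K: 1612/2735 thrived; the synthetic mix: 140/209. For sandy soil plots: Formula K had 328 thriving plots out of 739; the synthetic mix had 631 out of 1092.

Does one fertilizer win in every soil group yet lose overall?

Loam: Formula K 181/379 = 47.8%, the synthetic mix 594/1057 = 56.2% → the synthetic mix
Clay: Formula K 35/135 = 25.9%, the synthetic mix 809/2165 = 37.4% → the synthetic mix
Silt: Formula K 1612/2735 = 58.9%, the synthetic mix 140/209 = 67.0% → the synthetic mix
Sandy soil: Formula K 328/739 = 44.4%, the synthetic mix 631/1092 = 57.8% → the synthetic mix
Overall: Formula K 2156/3988 = 54.1%, the synthetic mix 2174/4523 = 48.1% → Formula K
The synthetic mix wins each soil group but Formula K wins overall — the comparison reverses. The synthetic mix's plots skew toward clay, which has a lower base rate.

Yes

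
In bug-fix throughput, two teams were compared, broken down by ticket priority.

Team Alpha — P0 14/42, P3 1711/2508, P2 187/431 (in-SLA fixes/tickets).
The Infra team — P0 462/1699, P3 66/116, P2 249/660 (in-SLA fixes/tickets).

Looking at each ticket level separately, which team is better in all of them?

Team Alpha

P0: Team Alpha 14/42 = 33.3%, the Infra team 462/1699 = 27.2% → Team Alpha
P3: Team Alpha 1711/2508 = 68.2%, the Infra team 66/116 = 56.9% → Team Alpha
P2: Team Alpha 187/431 = 43.4%, the Infra team 249/660 = 37.7% → Team Alpha
Team Alpha has the higher rate in all 3 groups.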